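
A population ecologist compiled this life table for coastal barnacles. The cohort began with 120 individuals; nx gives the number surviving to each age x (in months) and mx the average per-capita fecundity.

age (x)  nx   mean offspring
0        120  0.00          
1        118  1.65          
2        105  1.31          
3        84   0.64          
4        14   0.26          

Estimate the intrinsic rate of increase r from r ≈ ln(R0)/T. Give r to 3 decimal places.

0.711

lx = nx/n0 = nx/120: 1, 0.98333…, 0.875, 0.7, 0.11667…
R0 = Σ lx·mx = 0 + 1.6225… + 1.14625 + 0.448 + 0.03033… = 3.247083…
Σ x·lx·mx = 5.380333…; T = 5.380333…/3.247083… = 1.65697…
r ≈ ln(R0)/T = ln(3.247083…)/1.65697… = 0.71079… → 0.711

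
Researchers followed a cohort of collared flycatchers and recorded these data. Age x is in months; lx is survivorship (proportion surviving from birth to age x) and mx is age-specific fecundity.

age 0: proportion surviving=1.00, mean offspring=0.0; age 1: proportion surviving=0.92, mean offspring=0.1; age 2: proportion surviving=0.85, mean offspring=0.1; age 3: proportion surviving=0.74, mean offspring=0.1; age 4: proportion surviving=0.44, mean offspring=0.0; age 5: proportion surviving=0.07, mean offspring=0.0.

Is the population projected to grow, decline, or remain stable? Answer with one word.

R0 = Σ lx·mx = 0 + 0.092 + 0.085 + 0.074 + 0 + 0 = 0.251
R0 < 1, so the population is declining.

declining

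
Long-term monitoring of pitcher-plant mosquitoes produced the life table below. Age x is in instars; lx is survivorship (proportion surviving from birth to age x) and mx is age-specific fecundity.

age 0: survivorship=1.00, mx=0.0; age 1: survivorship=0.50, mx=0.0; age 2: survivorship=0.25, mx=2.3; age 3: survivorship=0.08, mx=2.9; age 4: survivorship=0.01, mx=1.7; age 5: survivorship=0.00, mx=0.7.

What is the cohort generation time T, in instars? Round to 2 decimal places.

lx·mx: 0, 0, 0.575, 0.232, 0.017, 0 → R0 = 0.824
x·lx·mx: 0, 0, 1.15, 0.696, 0.068, 0 → Σ = 1.914
T = 1.914 / 0.824 = 2.322816… → 2.32

2.32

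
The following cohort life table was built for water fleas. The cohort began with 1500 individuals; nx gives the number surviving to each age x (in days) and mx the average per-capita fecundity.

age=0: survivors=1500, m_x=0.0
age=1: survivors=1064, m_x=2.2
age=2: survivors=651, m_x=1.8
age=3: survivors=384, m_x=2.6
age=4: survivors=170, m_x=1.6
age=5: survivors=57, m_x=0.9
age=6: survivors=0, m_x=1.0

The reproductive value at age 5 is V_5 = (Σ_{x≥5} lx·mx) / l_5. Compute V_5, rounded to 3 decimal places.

0.900

lx = nx/n0 = nx/1500: 1, 0.70933…, 0.434, 0.256, 0.11333…, 0.038, 0
lx·mx for x ≥ 5: 0.0342, 0 → sum = 0.0342
V_5 = 0.0342 / l_5 = 0.0342 / 0.038 = 0.9 → 0.900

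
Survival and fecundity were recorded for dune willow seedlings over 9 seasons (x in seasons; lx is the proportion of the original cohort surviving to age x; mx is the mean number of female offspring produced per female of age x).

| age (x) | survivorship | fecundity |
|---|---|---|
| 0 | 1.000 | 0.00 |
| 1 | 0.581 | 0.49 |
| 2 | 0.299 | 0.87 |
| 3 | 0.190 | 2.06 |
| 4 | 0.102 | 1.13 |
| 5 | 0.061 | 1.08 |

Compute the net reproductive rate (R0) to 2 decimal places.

1.12

lx·mx by age: 0, 0.28469, 0.26013, 0.3914, 0.11526, 0.06588
R0 = Σ lx·mx = 1.11736 → 1.12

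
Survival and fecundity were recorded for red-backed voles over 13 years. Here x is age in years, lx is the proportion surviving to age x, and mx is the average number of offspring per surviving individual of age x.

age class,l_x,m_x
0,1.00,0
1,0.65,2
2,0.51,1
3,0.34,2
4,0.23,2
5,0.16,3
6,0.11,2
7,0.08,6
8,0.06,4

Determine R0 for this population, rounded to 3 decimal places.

4.370

lx·mx by age: 0, 1.3, 0.51, 0.68, 0.46, 0.48, 0.22, 0.48, 0.24
R0 = Σ lx·mx = 4.37 → 4.370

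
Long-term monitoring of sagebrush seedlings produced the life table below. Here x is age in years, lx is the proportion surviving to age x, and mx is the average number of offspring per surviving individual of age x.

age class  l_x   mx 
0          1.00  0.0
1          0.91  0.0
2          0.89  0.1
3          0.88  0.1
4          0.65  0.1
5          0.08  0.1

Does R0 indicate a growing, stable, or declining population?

R0 = Σ lx·mx = 0 + 0 + 0.089 + 0.088 + 0.065 + 0.008 = 0.25
R0 < 1, so the population is declining.

declining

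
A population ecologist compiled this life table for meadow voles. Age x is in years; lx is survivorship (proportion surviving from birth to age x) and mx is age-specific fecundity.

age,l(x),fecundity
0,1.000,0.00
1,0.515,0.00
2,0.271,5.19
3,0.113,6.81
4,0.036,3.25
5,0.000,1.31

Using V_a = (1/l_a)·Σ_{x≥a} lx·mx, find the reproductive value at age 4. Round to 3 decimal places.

lx·mx for x ≥ 4: 0.117, 0 → sum = 0.117
V_4 = 0.117 / l_4 = 0.117 / 0.036 = 3.25 → 3.250

3.250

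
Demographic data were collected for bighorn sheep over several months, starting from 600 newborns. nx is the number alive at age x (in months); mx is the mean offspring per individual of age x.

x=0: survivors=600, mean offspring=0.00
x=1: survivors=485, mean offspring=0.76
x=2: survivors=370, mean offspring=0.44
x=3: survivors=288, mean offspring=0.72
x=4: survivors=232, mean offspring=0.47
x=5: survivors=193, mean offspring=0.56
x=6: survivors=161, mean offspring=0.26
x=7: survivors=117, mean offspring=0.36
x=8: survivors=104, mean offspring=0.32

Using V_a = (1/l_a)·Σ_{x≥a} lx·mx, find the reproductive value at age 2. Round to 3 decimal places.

1.904

lx = nx/n0 = nx/600: 1, 0.80833…, 0.61667…, 0.48, 0.38667…, 0.32167…, 0.26833…, 0.195, 0.17333…
lx·mx for x ≥ 2: 0.271333…, 0.3456, 0.181733…, 0.180133…, 0.069767…, 0.0702, 0.055467… → sum = 1.174233…
V_2 = 1.174233… / l_2 = 1.174233… / 0.616667… = 1.904162… → 1.904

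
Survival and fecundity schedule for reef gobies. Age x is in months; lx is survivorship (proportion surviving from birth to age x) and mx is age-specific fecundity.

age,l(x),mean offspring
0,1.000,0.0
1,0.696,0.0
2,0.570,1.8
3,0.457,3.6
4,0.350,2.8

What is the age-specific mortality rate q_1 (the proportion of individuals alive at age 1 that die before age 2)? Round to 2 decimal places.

q_1 = (l_1 − l_2) / l_1 = (0.696 − 0.57) / 0.696
     = 0.126 / 0.696 = 0.181034… → 0.18

0.18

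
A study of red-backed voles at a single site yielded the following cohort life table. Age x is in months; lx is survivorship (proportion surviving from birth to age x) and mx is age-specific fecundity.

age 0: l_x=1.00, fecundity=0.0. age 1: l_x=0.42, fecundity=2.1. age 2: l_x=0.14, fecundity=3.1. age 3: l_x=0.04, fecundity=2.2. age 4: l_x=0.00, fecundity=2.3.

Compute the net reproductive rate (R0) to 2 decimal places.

lx·mx by age: 0, 0.882, 0.434, 0.088, 0
R0 = Σ lx·mx = 1.404 → 1.40

1.40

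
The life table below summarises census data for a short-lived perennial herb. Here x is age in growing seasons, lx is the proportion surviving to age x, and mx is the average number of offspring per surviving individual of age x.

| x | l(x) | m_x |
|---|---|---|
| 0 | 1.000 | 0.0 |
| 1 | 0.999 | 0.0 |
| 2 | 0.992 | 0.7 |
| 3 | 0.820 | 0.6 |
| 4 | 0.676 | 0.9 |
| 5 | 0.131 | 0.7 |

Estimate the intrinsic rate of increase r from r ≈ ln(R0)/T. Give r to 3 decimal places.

R0 = Σ lx·mx = 0 + 0 + 0.6944 + 0.492 + 0.6084 + 0.0917 = 1.8865
Σ x·lx·mx = 5.7569; T = 5.7569/1.8865 = 3.05163…
r ≈ ln(R0)/T = ln(1.8865)/3.05163… = 0.20799… → 0.208

0.208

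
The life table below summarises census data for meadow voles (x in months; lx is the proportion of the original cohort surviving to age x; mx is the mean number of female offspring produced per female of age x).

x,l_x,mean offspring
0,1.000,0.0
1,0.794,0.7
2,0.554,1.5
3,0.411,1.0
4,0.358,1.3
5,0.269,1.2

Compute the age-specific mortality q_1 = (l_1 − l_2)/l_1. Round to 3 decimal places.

0.302

q_1 = (l_1 − l_2) / l_1 = (0.794 − 0.554) / 0.794
     = 0.24 / 0.794 = 0.302267… → 0.302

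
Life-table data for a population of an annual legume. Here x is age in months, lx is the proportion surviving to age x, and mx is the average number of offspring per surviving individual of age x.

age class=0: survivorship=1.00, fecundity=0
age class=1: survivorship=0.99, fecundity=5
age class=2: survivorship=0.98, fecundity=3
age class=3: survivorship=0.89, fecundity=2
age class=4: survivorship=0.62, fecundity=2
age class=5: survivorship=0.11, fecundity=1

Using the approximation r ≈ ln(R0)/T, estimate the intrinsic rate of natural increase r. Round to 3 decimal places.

1.220

R0 = Σ lx·mx = 0 + 4.95 + 2.94 + 1.78 + 1.24 + 0.11 = 11.02
Σ x·lx·mx = 21.68; T = 21.68/11.02 = 1.96733…
r ≈ ln(R0)/T = ln(11.02)/1.96733… = 1.21978… → 1.220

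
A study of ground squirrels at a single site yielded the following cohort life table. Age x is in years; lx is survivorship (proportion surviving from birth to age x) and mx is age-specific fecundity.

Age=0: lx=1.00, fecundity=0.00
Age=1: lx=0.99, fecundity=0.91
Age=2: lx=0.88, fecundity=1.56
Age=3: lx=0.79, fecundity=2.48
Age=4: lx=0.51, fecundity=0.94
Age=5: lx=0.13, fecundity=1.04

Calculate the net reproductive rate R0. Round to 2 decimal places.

lx·mx by age: 0, 0.9009, 1.3728, 1.9592, 0.4794, 0.1352
R0 = Σ lx·mx = 4.8475 → 4.85

4.85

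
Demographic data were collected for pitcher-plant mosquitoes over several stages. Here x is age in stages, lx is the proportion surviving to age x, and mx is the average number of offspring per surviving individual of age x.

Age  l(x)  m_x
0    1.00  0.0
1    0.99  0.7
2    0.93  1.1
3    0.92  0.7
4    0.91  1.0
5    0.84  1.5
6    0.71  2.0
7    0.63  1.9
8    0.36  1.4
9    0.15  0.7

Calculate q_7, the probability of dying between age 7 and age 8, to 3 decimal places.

0.429

q_7 = (l_7 − l_8) / l_7 = (0.63 − 0.36) / 0.63
     = 0.27 / 0.63 = 0.428571… → 0.429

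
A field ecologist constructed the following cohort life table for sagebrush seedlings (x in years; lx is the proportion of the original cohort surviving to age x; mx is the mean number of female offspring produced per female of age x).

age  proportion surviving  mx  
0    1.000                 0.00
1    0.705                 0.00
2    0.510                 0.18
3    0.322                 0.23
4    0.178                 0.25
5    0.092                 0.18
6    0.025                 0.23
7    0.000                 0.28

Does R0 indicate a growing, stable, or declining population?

R0 = Σ lx·mx = 0 + 0 + 0.0918 + 0.07406 + 0.0445 + 0.01656 + 0.00575 + 0 = 0.23267
R0 < 1, so the population is declining.

declining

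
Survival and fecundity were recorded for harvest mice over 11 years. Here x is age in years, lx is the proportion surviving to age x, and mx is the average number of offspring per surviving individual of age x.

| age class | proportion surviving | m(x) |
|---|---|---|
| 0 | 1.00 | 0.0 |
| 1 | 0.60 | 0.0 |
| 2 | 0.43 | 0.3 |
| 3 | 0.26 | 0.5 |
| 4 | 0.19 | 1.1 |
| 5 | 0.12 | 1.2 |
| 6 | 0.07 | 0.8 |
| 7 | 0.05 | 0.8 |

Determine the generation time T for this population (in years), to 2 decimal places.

3.98

lx·mx: 0, 0, 0.129, 0.13, 0.209, 0.144, 0.056, 0.04 → R0 = 0.708
x·lx·mx: 0, 0, 0.258, 0.39, 0.836, 0.72, 0.336, 0.28 → Σ = 2.82
T = 2.82 / 0.708 = 3.983051… → 3.98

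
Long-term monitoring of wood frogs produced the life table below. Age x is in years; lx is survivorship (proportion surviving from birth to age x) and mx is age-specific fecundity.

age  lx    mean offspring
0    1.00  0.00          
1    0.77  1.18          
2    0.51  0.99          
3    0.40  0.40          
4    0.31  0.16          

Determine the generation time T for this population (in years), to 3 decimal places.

lx·mx: 0, 0.9086, 0.5049, 0.16, 0.0496 → R0 = 1.6231
x·lx·mx: 0, 0.9086, 1.0098, 0.48, 0.1984 → Σ = 2.5968
T = 2.5968 / 1.6231 = 1.599901… → 1.600

1.600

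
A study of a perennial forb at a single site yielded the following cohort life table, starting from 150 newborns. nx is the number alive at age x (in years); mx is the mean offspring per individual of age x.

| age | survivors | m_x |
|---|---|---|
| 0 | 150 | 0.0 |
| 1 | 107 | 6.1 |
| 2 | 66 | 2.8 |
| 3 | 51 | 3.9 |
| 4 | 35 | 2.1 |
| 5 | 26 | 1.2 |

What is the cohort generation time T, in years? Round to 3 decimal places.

1.813

lx = nx/n0 = nx/150: 1, 0.71333…, 0.44, 0.34, 0.23333…, 0.17333…
lx·mx: 0, 4.351333…, 1.232, 1.326, 0.49…, 0.208… → R0 = 7.607333…
x·lx·mx: 0, 4.351333…, 2.464, 3.978, 1.96…, 1.04… → Σ = 13.793333…
T = 13.793333… / 7.607333… = 1.813163… → 1.813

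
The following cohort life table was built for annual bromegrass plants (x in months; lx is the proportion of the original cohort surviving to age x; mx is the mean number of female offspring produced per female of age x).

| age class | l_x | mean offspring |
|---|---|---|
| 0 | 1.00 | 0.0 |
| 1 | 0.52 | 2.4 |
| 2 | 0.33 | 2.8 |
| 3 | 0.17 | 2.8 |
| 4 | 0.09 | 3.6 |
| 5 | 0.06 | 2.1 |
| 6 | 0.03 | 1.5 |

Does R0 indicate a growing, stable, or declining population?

R0 = Σ lx·mx = 0 + 1.248 + 0.924 + 0.476 + 0.324 + 0.126 + 0.045 = 3.143
R0 > 1, so the population is growing.

growing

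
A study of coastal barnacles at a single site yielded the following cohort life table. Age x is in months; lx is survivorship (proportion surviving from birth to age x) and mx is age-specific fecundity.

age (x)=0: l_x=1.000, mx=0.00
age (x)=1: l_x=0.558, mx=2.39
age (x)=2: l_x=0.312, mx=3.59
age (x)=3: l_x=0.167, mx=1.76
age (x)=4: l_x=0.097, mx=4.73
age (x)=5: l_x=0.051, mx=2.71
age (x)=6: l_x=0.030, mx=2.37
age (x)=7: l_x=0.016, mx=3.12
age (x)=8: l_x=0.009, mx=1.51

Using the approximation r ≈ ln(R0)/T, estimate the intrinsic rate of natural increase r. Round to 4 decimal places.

0.5514

R0 = Σ lx·mx = 0 + 1.33362 + 1.12008 + 0.29392 + 0.45881 + 0.13821 + 0.0711 + 0.04992 + 0.01359 = 3.47925
Σ x·lx·mx = 7.86659; T = 7.86659/3.47925 = 2.261…
r ≈ ln(R0)/T = ln(3.47925)/2.261… = 0.551444… → 0.5514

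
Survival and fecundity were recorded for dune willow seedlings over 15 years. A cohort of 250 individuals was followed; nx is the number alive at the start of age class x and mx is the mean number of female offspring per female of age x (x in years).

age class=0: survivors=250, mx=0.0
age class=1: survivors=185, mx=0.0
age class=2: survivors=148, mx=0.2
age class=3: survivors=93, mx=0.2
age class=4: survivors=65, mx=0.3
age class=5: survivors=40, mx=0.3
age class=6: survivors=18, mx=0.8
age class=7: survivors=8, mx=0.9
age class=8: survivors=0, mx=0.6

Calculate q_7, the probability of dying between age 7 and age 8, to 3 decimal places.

lx = nx/n0 = nx/250: 1, 0.74, 0.592, 0.372, 0.26, 0.16, 0.072, 0.032, 0
q_7 = (l_7 − l_8) / l_7 = (0.032 − 0) / 0.032
     = 0.032 / 0.032 = 1 → 1.000

1.000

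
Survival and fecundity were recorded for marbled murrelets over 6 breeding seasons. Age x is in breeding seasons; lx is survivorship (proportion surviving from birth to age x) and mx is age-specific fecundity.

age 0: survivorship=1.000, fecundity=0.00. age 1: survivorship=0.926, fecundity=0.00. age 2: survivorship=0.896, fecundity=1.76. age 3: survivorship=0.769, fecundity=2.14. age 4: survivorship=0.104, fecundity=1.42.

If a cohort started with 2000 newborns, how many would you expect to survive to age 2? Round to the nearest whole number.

1792

Expected survivors = N0 · l_2 = 2000 × 0.896 = 1792 → 1792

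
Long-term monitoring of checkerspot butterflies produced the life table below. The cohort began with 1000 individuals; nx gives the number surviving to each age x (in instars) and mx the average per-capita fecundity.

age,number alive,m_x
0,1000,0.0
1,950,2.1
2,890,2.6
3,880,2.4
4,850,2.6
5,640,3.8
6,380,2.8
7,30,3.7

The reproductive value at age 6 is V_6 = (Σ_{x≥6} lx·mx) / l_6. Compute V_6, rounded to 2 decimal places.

lx = nx/n0 = nx/1000: 1, 0.95, 0.89, 0.88, 0.85, 0.64, 0.38, 0.03
lx·mx for x ≥ 6: 1.064, 0.111 → sum = 1.175
V_6 = 1.175 / l_6 = 1.175 / 0.38 = 3.092105… → 3.09

3.09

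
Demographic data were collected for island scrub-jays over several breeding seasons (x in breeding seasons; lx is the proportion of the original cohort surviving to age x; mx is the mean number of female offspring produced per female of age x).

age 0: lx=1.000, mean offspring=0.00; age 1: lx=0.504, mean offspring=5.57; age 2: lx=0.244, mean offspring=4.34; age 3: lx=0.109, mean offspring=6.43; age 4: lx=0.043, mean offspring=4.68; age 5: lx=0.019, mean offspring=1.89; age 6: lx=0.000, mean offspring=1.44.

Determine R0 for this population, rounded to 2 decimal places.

lx·mx by age: 0, 2.80728, 1.05896, 0.70087, 0.20124, 0.03591, 0
R0 = Σ lx·mx = 4.80426 → 4.80

4.80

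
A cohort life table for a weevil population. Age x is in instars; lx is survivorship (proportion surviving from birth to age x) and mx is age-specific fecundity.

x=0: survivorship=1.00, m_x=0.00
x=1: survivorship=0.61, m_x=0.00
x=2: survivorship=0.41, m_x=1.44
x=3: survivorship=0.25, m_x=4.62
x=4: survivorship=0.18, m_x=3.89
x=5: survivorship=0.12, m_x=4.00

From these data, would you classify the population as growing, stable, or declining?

R0 = Σ lx·mx = 0 + 0 + 0.5904 + 1.155 + 0.7002 + 0.48 = 2.9256
R0 > 1, so the population is growing.

growing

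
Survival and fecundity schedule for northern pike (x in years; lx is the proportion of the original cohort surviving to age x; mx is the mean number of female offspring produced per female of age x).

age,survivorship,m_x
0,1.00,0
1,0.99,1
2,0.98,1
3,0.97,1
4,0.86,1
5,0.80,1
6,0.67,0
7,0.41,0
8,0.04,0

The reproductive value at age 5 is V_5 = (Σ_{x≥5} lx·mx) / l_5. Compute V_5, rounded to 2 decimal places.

1.00

lx·mx for x ≥ 5: 0.8, 0, 0, 0 → sum = 0.8
V_5 = 0.8 / l_5 = 0.8 / 0.8 = 1 → 1.00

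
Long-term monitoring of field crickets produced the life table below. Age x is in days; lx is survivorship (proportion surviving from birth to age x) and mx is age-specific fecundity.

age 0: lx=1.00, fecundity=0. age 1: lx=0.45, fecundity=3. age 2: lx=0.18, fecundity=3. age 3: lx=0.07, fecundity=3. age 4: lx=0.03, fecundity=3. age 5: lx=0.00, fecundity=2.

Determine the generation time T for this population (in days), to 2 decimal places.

lx·mx: 0, 1.35, 0.54, 0.21, 0.09, 0 → R0 = 2.19
x·lx·mx: 0, 1.35, 1.08, 0.63, 0.36, 0 → Σ = 3.42
T = 3.42 / 2.19 = 1.561644… → 1.56

1.56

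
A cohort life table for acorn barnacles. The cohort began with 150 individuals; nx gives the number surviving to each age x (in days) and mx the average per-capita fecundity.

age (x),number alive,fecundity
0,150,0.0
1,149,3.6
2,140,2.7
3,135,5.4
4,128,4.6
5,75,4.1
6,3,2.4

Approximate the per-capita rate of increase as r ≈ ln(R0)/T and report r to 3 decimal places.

0.973

lx = nx/n0 = nx/150: 1, 0.99333…, 0.93333…, 0.9, 0.85333…, 0.5, 0.02
R0 = Σ lx·mx = 0 + 3.576… + 2.52… + 4.86 + 3.92533… + 2.05 + 0.048 = 16.979333…
Σ x·lx·mx = 49.435333…; T = 49.435333…/16.979333… = 2.9115…
r ≈ ln(R0)/T = ln(16.979333…)/2.9115… = 0.97269… → 0.973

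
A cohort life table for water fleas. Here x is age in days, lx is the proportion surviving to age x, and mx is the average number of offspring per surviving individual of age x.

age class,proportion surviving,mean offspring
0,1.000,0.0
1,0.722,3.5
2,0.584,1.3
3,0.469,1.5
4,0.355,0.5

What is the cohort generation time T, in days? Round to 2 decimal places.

lx·mx: 0, 2.527, 0.7592, 0.7035, 0.1775 → R0 = 4.1672
x·lx·mx: 0, 2.527, 1.5184, 2.1105, 0.71 → Σ = 6.8659
T = 6.8659 / 4.1672 = 1.647605… → 1.65

1.65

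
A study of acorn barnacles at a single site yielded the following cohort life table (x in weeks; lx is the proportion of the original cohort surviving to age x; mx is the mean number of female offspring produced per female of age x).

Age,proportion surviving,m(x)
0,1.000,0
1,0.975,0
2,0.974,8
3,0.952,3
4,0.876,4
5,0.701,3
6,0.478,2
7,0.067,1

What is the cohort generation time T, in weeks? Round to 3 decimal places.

lx·mx: 0, 0, 7.792, 2.856, 3.504, 2.103, 0.956, 0.067 → R0 = 17.278
x·lx·mx: 0, 0, 15.584, 8.568, 14.016, 10.515, 5.736, 0.469 → Σ = 54.888
T = 54.888 / 17.278 = 3.176757… → 3.177

3.177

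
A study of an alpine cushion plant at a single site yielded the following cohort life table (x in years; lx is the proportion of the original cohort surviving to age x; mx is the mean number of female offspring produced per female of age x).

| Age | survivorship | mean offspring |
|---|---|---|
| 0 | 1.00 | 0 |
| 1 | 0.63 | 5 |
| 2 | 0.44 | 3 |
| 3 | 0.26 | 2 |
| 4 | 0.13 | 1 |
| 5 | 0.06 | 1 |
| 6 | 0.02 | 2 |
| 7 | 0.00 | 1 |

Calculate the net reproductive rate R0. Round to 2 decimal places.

5.22

lx·mx by age: 0, 3.15, 1.32, 0.52, 0.13, 0.06, 0.04, 0
R0 = Σ lx·mx = 5.22 → 5.22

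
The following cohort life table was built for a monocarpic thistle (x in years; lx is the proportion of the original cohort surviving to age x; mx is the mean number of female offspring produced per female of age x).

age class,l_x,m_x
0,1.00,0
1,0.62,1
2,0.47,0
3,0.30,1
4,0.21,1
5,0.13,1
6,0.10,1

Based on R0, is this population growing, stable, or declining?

R0 = Σ lx·mx = 0 + 0.62 + 0 + 0.3 + 0.21 + 0.13 + 0.1 = 1.36
R0 > 1, so the population is growing.

growing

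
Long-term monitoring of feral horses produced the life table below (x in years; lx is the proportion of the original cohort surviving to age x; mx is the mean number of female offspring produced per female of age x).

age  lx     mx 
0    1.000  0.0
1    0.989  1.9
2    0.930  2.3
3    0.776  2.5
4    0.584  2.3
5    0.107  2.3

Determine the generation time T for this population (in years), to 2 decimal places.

2.46

lx·mx: 0, 1.8791, 2.139, 1.94, 1.3432, 0.2461 → R0 = 7.5474
x·lx·mx: 0, 1.8791, 4.278, 5.82, 5.3728, 1.2305 → Σ = 18.5804
T = 18.5804 / 7.5474 = 2.461828… → 2.46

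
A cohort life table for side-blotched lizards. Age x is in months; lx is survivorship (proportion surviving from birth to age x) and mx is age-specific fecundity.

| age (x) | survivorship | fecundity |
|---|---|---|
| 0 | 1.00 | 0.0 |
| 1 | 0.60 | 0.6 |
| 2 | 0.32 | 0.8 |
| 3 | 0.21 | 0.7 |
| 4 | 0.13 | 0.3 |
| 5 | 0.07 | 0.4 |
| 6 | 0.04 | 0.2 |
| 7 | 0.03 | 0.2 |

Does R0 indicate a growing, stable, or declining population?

declining

R0 = Σ lx·mx = 0 + 0.36 + 0.256 + 0.147 + 0.039 + 0.028 + 0.008 + 0.006 = 0.844
R0 < 1, so the population is declining.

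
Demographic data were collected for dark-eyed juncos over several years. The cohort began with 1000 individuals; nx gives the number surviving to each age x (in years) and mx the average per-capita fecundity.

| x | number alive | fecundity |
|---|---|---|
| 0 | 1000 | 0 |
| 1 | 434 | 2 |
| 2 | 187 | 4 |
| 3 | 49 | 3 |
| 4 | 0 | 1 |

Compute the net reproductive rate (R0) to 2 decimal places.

lx = nx/n0 = nx/1000: 1, 0.434, 0.187, 0.049, 0
lx·mx by age: 0, 0.868, 0.748, 0.147, 0
R0 = Σ lx·mx = 1.763 → 1.76

1.76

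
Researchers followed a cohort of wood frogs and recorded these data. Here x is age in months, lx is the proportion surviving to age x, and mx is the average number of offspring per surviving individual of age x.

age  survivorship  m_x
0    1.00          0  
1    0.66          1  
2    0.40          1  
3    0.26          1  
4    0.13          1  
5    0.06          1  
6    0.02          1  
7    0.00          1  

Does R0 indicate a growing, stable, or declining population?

growing

R0 = Σ lx·mx = 0 + 0.66 + 0.4 + 0.26 + 0.13 + 0.06 + 0.02 + 0 = 1.53
R0 > 1, so the population is growing.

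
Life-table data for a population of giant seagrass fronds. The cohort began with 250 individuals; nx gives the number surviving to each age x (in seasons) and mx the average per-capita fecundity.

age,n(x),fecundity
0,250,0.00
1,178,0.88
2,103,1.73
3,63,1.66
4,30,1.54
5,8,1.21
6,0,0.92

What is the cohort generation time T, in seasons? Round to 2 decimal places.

2.14

lx = nx/n0 = nx/250: 1, 0.712, 0.412, 0.252, 0.12, 0.032, 0
lx·mx: 0, 0.62656, 0.71276, 0.41832, 0.1848, 0.03872, 0 → R0 = 1.98116
x·lx·mx: 0, 0.62656, 1.42552, 1.25496, 0.7392, 0.1936, 0 → Σ = 4.23984
T = 4.23984 / 1.98116 = 2.14008… → 2.14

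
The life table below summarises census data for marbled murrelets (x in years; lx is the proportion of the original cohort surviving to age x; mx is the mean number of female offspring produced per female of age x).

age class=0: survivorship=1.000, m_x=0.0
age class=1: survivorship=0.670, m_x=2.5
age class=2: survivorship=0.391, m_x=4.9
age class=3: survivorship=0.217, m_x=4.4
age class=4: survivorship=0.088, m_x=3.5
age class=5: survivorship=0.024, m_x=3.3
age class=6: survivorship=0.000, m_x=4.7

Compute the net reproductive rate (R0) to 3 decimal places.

lx·mx by age: 0, 1.675, 1.9159, 0.9548, 0.308, 0.0792, 0
R0 = Σ lx·mx = 4.9329 → 4.933

4.933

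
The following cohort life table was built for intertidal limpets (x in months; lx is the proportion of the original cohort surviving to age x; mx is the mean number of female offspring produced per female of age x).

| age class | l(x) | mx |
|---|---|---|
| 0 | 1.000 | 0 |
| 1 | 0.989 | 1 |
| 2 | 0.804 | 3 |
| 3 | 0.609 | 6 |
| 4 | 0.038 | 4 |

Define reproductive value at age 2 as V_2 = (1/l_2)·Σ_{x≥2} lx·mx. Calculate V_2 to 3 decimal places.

lx·mx for x ≥ 2: 2.412, 3.654, 0.152 → sum = 6.218
V_2 = 6.218 / l_2 = 6.218 / 0.804 = 7.733831… → 7.734

7.734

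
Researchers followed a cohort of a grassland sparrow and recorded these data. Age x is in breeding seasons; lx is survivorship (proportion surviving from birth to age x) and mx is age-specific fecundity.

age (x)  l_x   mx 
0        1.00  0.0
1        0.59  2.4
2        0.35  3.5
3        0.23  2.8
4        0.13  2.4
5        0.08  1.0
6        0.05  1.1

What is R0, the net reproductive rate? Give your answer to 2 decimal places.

lx·mx by age: 0, 1.416, 1.225, 0.644, 0.312, 0.08, 0.055
R0 = Σ lx·mx = 3.732 → 3.73

3.73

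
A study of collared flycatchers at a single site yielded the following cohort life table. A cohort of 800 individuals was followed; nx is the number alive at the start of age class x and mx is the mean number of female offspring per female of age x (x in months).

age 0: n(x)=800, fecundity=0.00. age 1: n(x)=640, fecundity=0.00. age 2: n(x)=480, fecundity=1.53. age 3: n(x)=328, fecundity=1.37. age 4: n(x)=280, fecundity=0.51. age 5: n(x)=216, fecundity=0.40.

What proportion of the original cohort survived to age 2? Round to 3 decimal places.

0.600

l_2 = n_2/n_0 = 480/800 = 0.6 → 0.600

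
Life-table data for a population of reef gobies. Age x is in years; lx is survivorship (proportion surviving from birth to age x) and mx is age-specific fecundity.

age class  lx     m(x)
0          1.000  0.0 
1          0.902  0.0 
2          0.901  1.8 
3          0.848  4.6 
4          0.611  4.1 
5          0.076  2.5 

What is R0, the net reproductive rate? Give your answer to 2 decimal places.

8.22

lx·mx by age: 0, 0, 1.6218, 3.9008, 2.5051, 0.19
R0 = Σ lx·mx = 8.2177 → 8.22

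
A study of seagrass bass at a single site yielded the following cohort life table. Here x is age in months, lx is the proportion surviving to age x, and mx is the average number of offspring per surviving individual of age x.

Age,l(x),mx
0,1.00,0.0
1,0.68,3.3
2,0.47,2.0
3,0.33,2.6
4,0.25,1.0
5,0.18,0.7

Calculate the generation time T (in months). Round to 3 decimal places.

lx·mx: 0, 2.244, 0.94, 0.858, 0.25, 0.126 → R0 = 4.418
x·lx·mx: 0, 2.244, 1.88, 2.574, 1, 0.63 → Σ = 8.328
T = 8.328 / 4.418 = 1.885016… → 1.885

1.885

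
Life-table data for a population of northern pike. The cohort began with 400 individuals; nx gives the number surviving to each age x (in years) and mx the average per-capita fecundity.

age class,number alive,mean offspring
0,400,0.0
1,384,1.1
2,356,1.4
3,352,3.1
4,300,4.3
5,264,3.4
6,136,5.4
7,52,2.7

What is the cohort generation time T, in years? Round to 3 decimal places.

lx = nx/n0 = nx/400: 1, 0.96, 0.89, 0.88, 0.75, 0.66, 0.34, 0.13
lx·mx: 0, 1.056, 1.246, 2.728, 3.225, 2.244, 1.836, 0.351 → R0 = 12.686
x·lx·mx: 0, 1.056, 2.492, 8.184, 12.9, 11.22, 11.016, 2.457 → Σ = 49.325
T = 49.325 / 12.686 = 3.888144… → 3.888

3.888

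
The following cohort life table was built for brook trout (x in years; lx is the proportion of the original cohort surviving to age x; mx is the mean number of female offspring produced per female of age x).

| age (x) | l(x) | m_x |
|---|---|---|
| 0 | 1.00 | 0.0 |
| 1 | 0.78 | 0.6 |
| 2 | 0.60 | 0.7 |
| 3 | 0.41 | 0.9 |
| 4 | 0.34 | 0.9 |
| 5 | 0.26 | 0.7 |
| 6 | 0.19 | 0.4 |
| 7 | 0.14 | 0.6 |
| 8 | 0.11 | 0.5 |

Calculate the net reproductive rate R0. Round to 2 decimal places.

lx·mx by age: 0, 0.468, 0.42, 0.369, 0.306, 0.182, 0.076, 0.084, 0.055
R0 = Σ lx·mx = 1.96 → 1.96

1.96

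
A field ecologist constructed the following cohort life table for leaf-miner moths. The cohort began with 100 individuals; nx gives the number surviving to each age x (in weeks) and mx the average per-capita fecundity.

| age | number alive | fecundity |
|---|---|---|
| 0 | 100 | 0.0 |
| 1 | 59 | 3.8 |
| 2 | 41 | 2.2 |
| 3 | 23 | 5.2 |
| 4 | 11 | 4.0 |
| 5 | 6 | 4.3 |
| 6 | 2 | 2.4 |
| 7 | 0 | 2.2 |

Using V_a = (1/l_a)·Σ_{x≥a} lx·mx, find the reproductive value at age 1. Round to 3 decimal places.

8.620

lx = nx/n0 = nx/100: 1, 0.59, 0.41, 0.23, 0.11, 0.06, 0.02, 0
lx·mx for x ≥ 1: 2.242, 0.902, 1.196, 0.44, 0.258, 0.048, 0 → sum = 5.086
V_1 = 5.086 / l_1 = 5.086 / 0.59 = 8.620339… → 8.620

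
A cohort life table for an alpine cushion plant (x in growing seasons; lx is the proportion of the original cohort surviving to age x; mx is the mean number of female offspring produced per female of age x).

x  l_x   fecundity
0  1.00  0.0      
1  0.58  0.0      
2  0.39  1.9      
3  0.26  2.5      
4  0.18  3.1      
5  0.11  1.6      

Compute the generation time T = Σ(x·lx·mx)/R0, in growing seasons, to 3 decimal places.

lx·mx: 0, 0, 0.741, 0.65, 0.558, 0.176 → R0 = 2.125
x·lx·mx: 0, 0, 1.482, 1.95, 2.232, 0.88 → Σ = 6.544
T = 6.544 / 2.125 = 3.079529… → 3.080

3.080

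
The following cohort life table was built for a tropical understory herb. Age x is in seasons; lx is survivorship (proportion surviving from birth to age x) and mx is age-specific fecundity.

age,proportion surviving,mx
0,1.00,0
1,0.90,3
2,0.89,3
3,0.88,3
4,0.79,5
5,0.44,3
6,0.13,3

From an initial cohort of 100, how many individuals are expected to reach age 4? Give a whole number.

79

Expected survivors = N0 · l_4 = 100 × 0.79 = 79 → 79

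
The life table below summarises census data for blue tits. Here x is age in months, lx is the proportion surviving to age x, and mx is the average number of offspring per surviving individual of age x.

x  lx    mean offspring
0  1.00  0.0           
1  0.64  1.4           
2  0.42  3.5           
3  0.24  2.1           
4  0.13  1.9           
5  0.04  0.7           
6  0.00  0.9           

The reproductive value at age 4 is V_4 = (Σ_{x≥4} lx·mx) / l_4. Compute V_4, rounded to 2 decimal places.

2.12

lx·mx for x ≥ 4: 0.247, 0.028, 0 → sum = 0.275
V_4 = 0.275 / l_4 = 0.275 / 0.13 = 2.115385… → 2.12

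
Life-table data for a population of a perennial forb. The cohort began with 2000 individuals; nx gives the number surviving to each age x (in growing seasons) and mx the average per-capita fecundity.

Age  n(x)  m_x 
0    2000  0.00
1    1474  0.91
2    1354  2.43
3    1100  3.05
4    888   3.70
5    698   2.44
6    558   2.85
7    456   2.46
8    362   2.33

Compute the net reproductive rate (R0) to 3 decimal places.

lx = nx/n0 = nx/2000: 1, 0.737, 0.677, 0.55, 0.444, 0.349, 0.279, 0.228, 0.181
lx·mx by age: 0, 0.67067, 1.64511, 1.6775, 1.6428, 0.85156, 0.79515, 0.56088, 0.42173
R0 = Σ lx·mx = 8.2654 → 8.265

8.265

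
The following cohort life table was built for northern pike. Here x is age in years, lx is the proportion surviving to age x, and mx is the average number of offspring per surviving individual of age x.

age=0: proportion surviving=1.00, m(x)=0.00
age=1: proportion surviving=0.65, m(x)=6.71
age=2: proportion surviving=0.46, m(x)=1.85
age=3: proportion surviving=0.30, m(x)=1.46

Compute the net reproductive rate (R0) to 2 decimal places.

lx·mx by age: 0, 4.3615, 0.851, 0.438
R0 = Σ lx·mx = 5.6505 → 5.65

5.65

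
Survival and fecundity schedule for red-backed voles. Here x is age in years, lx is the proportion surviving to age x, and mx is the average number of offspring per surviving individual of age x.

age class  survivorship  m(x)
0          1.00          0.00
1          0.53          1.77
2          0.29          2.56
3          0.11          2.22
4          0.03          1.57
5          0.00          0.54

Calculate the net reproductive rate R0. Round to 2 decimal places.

lx·mx by age: 0, 0.9381, 0.7424, 0.2442, 0.0471, 0
R0 = Σ lx·mx = 1.9718 → 1.97

1.97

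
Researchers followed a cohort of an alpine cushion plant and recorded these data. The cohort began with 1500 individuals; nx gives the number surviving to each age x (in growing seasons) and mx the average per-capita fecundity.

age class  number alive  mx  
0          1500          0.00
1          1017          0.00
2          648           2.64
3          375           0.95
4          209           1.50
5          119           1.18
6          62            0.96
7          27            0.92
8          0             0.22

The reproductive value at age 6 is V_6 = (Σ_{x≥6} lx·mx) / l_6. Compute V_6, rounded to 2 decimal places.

lx = nx/n0 = nx/1500: 1, 0.678, 0.432, 0.25, 0.13933…, 0.07933…, 0.04133…, 0.018, 0
lx·mx for x ≥ 6: 0.03968…, 0.01656, 0 → sum = 0.05624…
V_6 = 0.05624… / l_6 = 0.05624… / 0.041333… = 1.360645… → 1.36

1.36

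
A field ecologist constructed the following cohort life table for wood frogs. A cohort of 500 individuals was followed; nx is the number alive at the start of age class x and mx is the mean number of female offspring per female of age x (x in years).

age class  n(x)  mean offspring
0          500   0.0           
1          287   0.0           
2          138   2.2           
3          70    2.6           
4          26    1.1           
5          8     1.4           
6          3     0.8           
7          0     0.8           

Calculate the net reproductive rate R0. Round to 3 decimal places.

lx = nx/n0 = nx/500: 1, 0.574, 0.276, 0.14, 0.052, 0.016, 0.006, 0
lx·mx by age: 0, 0, 0.6072, 0.364, 0.0572, 0.0224, 0.0048, 0
R0 = Σ lx·mx = 1.0556 → 1.056

1.056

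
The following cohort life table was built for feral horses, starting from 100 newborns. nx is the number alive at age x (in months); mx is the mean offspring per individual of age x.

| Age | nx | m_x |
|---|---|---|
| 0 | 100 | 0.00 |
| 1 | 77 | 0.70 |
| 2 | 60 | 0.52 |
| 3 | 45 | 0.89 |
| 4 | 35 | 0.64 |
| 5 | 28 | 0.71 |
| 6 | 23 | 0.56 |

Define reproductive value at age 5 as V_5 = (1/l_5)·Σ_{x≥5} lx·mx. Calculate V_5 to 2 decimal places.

1.17

lx = nx/n0 = nx/100: 1, 0.77, 0.6, 0.45, 0.35, 0.28, 0.23
lx·mx for x ≥ 5: 0.1988, 0.1288 → sum = 0.3276
V_5 = 0.3276 / l_5 = 0.3276 / 0.28 = 1.17 → 1.17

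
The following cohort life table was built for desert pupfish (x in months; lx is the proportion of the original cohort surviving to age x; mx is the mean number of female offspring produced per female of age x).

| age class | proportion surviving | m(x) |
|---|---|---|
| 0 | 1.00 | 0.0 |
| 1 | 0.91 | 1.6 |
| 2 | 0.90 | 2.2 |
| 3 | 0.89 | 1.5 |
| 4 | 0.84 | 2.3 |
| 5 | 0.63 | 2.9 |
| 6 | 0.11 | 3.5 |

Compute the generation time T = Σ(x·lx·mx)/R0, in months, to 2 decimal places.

3.21

lx·mx: 0, 1.456, 1.98, 1.335, 1.932, 1.827, 0.385 → R0 = 8.915
x·lx·mx: 0, 1.456, 3.96, 4.005, 7.728, 9.135, 2.31 → Σ = 28.594
T = 28.594 / 8.915 = 3.207403… → 3.21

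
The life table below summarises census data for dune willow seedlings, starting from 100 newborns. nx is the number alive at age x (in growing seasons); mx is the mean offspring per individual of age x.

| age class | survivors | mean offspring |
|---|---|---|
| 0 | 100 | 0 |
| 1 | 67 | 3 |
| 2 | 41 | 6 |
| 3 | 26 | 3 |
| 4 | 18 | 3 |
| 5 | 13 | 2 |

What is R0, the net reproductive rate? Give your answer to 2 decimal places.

6.05

lx = nx/n0 = nx/100: 1, 0.67, 0.41, 0.26, 0.18, 0.13
lx·mx by age: 0, 2.01, 2.46, 0.78, 0.54, 0.26
R0 = Σ lx·mx = 6.05 → 6.05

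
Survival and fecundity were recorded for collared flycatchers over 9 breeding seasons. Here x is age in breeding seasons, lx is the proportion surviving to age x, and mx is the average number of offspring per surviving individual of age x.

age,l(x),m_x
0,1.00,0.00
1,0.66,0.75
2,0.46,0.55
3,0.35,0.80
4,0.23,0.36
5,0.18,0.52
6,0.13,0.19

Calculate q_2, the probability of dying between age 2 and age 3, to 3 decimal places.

0.239

q_2 = (l_2 − l_3) / l_2 = (0.46 − 0.35) / 0.46
     = 0.11 / 0.46 = 0.23913… → 0.239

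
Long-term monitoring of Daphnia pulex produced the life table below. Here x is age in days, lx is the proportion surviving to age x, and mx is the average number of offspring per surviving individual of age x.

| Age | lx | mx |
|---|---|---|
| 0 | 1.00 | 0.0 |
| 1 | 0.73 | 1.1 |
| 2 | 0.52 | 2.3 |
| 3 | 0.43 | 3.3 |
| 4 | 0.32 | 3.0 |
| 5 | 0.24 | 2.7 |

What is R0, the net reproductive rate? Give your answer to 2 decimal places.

lx·mx by age: 0, 0.803, 1.196, 1.419, 0.96, 0.648
R0 = Σ lx·mx = 5.026 → 5.03

5.03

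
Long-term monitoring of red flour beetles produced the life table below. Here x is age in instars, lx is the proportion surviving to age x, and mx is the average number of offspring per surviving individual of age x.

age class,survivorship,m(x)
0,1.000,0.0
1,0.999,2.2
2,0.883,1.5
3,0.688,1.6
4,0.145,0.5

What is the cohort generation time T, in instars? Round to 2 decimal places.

lx·mx: 0, 2.1978, 1.3245, 1.1008, 0.0725 → R0 = 4.6956
x·lx·mx: 0, 2.1978, 2.649, 3.3024, 0.29 → Σ = 8.4392
T = 8.4392 / 4.6956 = 1.797257… → 1.80

1.80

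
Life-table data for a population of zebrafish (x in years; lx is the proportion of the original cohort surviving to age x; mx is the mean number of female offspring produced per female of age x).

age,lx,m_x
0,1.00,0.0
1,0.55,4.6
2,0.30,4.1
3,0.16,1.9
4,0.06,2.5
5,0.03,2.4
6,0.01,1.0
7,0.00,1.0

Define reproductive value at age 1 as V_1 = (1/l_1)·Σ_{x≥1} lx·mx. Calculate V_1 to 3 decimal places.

7.811

lx·mx for x ≥ 1: 2.53, 1.23, 0.304, 0.15, 0.072, 0.01, 0 → sum = 4.296
V_1 = 4.296 / l_1 = 4.296 / 0.55 = 7.810909… → 7.811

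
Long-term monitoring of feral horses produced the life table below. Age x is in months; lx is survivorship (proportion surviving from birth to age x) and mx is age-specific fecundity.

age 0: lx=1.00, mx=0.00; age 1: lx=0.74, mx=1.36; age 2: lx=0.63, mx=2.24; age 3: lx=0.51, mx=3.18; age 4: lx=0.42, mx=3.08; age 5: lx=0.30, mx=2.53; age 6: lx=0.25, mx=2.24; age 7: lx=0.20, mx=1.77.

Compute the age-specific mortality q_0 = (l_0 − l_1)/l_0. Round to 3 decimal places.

q_0 = (l_0 − l_1) / l_0 = (1 − 0.74) / 1
     = 0.26 / 1 = 0.26 → 0.260

0.260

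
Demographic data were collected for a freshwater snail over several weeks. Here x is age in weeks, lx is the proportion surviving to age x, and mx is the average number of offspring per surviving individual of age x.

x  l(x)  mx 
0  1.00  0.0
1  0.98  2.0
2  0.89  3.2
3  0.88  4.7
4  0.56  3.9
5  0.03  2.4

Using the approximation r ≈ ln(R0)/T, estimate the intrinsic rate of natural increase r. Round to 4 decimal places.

R0 = Σ lx·mx = 0 + 1.96 + 2.848 + 4.136 + 2.184 + 0.072 = 11.2
Σ x·lx·mx = 29.16; T = 29.16/11.2 = 2.60357…
r ≈ ln(R0)/T = ln(11.2)/2.60357… = 0.927923… → 0.9279

0.9279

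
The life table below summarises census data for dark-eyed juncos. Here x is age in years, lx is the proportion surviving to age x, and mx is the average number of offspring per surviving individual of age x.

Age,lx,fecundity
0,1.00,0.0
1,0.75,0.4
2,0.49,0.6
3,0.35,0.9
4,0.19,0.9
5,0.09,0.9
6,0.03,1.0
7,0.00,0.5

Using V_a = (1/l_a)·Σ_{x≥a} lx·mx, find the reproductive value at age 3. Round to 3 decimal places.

1.706

lx·mx for x ≥ 3: 0.315, 0.171, 0.081, 0.03, 0 → sum = 0.597
V_3 = 0.597 / l_3 = 0.597 / 0.35 = 1.705714… → 1.706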